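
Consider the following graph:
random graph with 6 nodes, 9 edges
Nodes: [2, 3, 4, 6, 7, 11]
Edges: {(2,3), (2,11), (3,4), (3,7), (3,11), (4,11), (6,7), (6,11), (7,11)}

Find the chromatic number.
χ(G) = 3

Clique number ω(G) = 3 (lower bound: χ ≥ ω).
The clique on [2, 3, 11] has size 3, forcing χ ≥ 3, and the coloring below uses 3 colors, so χ(G) = 3.
A valid 3-coloring: color 1: [11]; color 2: [3, 6]; color 3: [2, 4, 7].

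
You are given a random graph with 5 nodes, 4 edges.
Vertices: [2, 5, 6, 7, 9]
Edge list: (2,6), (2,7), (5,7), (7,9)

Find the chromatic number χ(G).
Clique number ω(G) = 2 (lower bound: χ ≥ ω).
The graph is bipartite (no odd cycle), so 2 colors suffice: χ(G) = 2.
A valid 2-coloring: color 1: [6, 7]; color 2: [2, 5, 9].

χ(G) = 2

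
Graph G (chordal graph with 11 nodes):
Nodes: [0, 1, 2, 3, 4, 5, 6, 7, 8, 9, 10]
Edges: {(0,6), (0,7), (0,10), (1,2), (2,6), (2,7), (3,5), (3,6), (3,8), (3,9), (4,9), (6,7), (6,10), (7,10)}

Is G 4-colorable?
A valid 4-coloring: color 1: [1, 5, 6, 8, 9]; color 2: [3, 4, 7]; color 3: [0, 2]; color 4: [10].
(χ(G) = 4 ≤ 4.)

Yes, G is 4-colorable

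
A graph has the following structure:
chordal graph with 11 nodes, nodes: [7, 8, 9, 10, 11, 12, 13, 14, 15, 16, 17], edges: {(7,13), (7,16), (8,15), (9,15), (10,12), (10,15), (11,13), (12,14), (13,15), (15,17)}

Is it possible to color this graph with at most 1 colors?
No, G is not 1-colorable

Edge (7,16) forces its endpoints to differ, so 1 color is not enough.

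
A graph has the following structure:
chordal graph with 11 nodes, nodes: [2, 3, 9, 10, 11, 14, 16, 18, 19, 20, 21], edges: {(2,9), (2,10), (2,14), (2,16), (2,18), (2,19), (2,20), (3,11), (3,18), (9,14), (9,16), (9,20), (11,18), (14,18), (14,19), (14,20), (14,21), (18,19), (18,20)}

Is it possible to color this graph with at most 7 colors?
A valid 7-coloring: color 1: [2, 3, 21]; color 2: [9, 10, 18]; color 3: [11, 14, 16]; color 4: [19, 20].
(χ(G) = 4 ≤ 7.)

Yes, G is 7-colorable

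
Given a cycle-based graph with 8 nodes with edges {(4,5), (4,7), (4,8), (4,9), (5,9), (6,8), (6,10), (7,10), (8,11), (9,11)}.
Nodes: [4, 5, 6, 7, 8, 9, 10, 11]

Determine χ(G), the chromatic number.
Clique number ω(G) = 3 (lower bound: χ ≥ ω).
The clique on [4, 5, 9] has size 3, forcing χ ≥ 3, and the coloring below uses 3 colors, so χ(G) = 3.
A valid 3-coloring: color 1: [4, 6, 11]; color 2: [7, 8, 9]; color 3: [5, 10].

χ(G) = 3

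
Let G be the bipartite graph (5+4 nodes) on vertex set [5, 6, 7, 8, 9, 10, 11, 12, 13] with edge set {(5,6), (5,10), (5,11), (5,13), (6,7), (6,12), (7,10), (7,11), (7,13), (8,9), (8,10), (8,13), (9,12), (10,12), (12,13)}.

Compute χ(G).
Clique number ω(G) = 2 (lower bound: χ ≥ ω).
The graph is bipartite (no odd cycle), so 2 colors suffice: χ(G) = 2.
A valid 2-coloring: color 1: [6, 9, 10, 11, 13]; color 2: [5, 7, 8, 12].

χ(G) = 2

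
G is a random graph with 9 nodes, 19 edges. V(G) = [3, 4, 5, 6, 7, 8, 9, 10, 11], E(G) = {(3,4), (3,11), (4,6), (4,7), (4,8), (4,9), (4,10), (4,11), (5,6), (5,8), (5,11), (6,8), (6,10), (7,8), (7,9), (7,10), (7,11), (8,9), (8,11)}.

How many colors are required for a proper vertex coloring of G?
χ(G) = 4

Clique number ω(G) = 4 (lower bound: χ ≥ ω).
The clique on [4, 7, 8, 9] has size 4, forcing χ ≥ 4, and the coloring below uses 4 colors, so χ(G) = 4.
A valid 4-coloring: color 1: [4, 5]; color 2: [3, 8, 10]; color 3: [6, 7]; color 4: [9, 11].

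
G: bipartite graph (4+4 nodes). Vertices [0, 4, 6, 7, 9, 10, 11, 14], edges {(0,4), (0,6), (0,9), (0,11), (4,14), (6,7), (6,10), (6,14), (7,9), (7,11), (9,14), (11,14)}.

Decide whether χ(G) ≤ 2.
Yes, G is 2-colorable

A valid 2-coloring: color 1: [4, 6, 9, 11]; color 2: [0, 7, 10, 14].
(χ(G) = 2 ≤ 2.)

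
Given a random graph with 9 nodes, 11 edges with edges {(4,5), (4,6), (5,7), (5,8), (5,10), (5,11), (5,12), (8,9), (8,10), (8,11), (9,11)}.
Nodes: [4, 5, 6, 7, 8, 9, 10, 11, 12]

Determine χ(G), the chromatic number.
Clique number ω(G) = 3 (lower bound: χ ≥ ω).
The clique on [8, 9, 11] has size 3, forcing χ ≥ 3, and the coloring below uses 3 colors, so χ(G) = 3.
A valid 3-coloring: color 1: [5, 6, 9]; color 2: [4, 7, 8, 12]; color 3: [10, 11].

χ(G) = 3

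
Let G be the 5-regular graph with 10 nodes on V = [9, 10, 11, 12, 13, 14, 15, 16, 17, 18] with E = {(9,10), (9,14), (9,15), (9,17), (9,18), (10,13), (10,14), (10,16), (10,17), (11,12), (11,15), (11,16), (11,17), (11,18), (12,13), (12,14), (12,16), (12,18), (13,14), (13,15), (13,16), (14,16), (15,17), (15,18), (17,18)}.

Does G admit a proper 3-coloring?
No, G is not 3-colorable

The clique on vertices [9, 15, 17, 18] has size 4 > 3, so it alone needs 4 colors.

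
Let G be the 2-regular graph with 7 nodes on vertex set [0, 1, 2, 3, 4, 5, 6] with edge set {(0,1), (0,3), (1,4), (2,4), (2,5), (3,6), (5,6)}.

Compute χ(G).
χ(G) = 3

Clique number ω(G) = 2 (lower bound: χ ≥ ω).
Odd cycle [4, 2, 5, 6, 3, 0, 1] needs 3 colors (χ ≥ 3).
The coloring below uses 3 colors, so χ(G) = 3.
A valid 3-coloring: color 1: [0, 4, 6]; color 2: [1, 2, 3]; color 3: [5].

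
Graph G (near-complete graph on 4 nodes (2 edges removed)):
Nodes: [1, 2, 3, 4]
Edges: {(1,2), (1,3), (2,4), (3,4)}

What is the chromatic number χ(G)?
χ(G) = 2

Clique number ω(G) = 2 (lower bound: χ ≥ ω).
The graph is bipartite (no odd cycle), so 2 colors suffice: χ(G) = 2.
A valid 2-coloring: color 1: [1, 4]; color 2: [2, 3].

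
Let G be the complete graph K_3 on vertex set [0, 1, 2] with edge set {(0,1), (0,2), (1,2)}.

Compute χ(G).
Clique number ω(G) = 3 (lower bound: χ ≥ ω).
The clique on [0, 1, 2] has size 3, forcing χ ≥ 3, and the coloring below uses 3 colors, so χ(G) = 3.
A valid 3-coloring: color 1: [2]; color 2: [1]; color 3: [0].

χ(G) = 3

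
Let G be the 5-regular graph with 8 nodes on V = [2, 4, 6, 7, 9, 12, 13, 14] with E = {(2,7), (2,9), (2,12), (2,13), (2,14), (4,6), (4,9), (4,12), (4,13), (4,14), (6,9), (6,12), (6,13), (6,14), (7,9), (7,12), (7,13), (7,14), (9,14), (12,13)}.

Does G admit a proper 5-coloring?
Yes, G is 5-colorable

A valid 5-coloring: color 1: [13, 14]; color 2: [4, 7]; color 3: [9, 12]; color 4: [2, 6].
(χ(G) = 4 ≤ 5.)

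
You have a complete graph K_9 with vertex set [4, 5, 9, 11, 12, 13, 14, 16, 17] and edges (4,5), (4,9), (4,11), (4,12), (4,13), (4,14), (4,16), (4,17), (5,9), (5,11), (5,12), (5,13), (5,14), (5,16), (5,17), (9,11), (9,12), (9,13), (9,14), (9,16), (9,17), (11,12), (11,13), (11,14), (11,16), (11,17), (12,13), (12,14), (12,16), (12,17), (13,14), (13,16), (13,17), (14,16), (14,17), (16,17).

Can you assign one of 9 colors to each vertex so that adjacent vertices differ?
A valid 9-coloring: color 1: [4]; color 2: [5]; color 3: [14]; color 4: [17]; color 5: [13]; color 6: [9]; color 7: [11]; color 8: [12]; color 9: [16].
(χ(G) = 9 ≤ 9.)

Yes, G is 9-colorable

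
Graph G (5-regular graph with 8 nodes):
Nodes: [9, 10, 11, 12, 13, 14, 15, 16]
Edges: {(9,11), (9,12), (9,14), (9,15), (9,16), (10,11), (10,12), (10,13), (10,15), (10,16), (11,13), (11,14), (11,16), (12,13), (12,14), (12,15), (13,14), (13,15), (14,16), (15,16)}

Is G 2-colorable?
The clique on vertices [9, 11, 14, 16] has size 4 > 2, so it alone needs 4 colors.

No, G is not 2-colorable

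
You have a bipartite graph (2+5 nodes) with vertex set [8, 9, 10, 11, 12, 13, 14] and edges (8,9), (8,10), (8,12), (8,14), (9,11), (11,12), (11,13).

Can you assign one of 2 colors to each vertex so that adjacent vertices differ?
Yes, G is 2-colorable

A valid 2-coloring: color 1: [8, 11]; color 2: [9, 10, 12, 13, 14].
(χ(G) = 2 ≤ 2.)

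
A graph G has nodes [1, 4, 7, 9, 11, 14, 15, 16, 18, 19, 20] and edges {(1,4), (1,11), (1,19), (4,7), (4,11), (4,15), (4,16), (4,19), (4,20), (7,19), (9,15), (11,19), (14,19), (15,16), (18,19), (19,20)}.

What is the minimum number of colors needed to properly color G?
Clique number ω(G) = 4 (lower bound: χ ≥ ω).
The clique on [1, 4, 11, 19] has size 4, forcing χ ≥ 4, and the coloring below uses 4 colors, so χ(G) = 4.
A valid 4-coloring: color 1: [4, 9, 14, 18]; color 2: [15, 19]; color 3: [1, 7, 16, 20]; color 4: [11].

χ(G) = 4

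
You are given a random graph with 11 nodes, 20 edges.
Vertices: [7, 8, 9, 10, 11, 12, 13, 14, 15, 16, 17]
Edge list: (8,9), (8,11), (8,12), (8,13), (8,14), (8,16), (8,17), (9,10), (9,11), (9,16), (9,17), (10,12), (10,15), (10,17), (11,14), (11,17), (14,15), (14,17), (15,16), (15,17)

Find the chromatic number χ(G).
χ(G) = 4

Clique number ω(G) = 4 (lower bound: χ ≥ ω).
The clique on [8, 9, 11, 17] has size 4, forcing χ ≥ 4, and the coloring below uses 4 colors, so χ(G) = 4.
A valid 4-coloring: color 1: [7, 8, 15]; color 2: [12, 13, 16, 17]; color 3: [9, 14]; color 4: [10, 11].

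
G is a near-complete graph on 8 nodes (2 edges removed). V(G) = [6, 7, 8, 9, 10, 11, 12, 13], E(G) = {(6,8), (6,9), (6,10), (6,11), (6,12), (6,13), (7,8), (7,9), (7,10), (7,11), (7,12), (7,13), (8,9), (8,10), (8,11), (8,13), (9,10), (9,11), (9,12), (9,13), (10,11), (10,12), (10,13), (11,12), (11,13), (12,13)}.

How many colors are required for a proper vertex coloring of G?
Clique number ω(G) = 6 (lower bound: χ ≥ ω).
The clique on [6, 8, 9, 10, 11, 13] has size 6, forcing χ ≥ 6, and the coloring below uses 6 colors, so χ(G) = 6.
A valid 6-coloring: color 1: [9]; color 2: [13]; color 3: [11]; color 4: [10]; color 5: [8, 12]; color 6: [6, 7].

χ(G) = 6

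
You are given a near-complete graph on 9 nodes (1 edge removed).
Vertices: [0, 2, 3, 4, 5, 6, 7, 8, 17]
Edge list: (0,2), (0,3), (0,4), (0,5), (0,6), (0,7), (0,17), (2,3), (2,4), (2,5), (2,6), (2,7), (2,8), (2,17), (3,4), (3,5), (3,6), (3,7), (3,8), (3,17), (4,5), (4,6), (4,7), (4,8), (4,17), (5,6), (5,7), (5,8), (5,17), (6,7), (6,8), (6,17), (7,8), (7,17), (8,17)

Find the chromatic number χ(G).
Clique number ω(G) = 8 (lower bound: χ ≥ ω).
The clique on [0, 2, 3, 4, 5, 6, 7, 17] has size 8, forcing χ ≥ 8, and the coloring below uses 8 colors, so χ(G) = 8.
A valid 8-coloring: color 1: [2]; color 2: [4]; color 3: [3]; color 4: [6]; color 5: [5]; color 6: [7]; color 7: [17]; color 8: [0, 8].

χ(G) = 8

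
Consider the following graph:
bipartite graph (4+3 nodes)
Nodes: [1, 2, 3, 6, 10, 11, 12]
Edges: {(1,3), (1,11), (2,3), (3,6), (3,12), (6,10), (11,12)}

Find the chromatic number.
Clique number ω(G) = 2 (lower bound: χ ≥ ω).
The graph is bipartite (no odd cycle), so 2 colors suffice: χ(G) = 2.
A valid 2-coloring: color 1: [3, 10, 11]; color 2: [1, 2, 6, 12].

χ(G) = 2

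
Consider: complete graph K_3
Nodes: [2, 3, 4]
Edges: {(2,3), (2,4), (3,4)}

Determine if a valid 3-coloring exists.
A valid 3-coloring: color 1: [3]; color 2: [4]; color 3: [2].
(χ(G) = 3 ≤ 3.)

Yes, G is 3-colorable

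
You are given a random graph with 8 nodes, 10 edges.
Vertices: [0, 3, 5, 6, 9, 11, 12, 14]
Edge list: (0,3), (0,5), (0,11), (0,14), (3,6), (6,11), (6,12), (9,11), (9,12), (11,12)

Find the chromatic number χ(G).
Clique number ω(G) = 3 (lower bound: χ ≥ ω).
The clique on [9, 11, 12] has size 3, forcing χ ≥ 3, and the coloring below uses 3 colors, so χ(G) = 3.
A valid 3-coloring: color 1: [3, 5, 11, 14]; color 2: [0, 6, 9]; color 3: [12].

χ(G) = 3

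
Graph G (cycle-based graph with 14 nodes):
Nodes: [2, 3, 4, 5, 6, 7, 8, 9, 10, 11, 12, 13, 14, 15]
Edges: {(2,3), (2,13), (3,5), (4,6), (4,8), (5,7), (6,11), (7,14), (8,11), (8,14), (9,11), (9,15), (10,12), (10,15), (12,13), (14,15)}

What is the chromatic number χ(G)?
χ(G) = 3

Clique number ω(G) = 2 (lower bound: χ ≥ ω).
Odd cycle [8, 11, 9, 15, 14] needs 3 colors (χ ≥ 3).
The coloring below uses 3 colors, so χ(G) = 3.
A valid 3-coloring: color 1: [4, 5, 10, 11, 13, 14]; color 2: [2, 6, 7, 8, 12, 15]; color 3: [3, 9].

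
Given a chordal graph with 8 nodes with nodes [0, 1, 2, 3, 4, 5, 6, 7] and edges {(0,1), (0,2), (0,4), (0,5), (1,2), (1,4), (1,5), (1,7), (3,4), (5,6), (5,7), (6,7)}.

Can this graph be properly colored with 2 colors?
No, G is not 2-colorable

The clique on vertices [0, 1, 2] has size 3 > 2, so it alone needs 3 colors.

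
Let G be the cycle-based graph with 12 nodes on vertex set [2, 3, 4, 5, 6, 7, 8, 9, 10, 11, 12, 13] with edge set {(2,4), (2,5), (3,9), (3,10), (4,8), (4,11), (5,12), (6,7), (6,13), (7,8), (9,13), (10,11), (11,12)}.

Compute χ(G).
χ(G) = 3

Clique number ω(G) = 2 (lower bound: χ ≥ ω).
Odd cycle [8, 7, 6, 13, 9, 3, 10, 11, 4] needs 3 colors (χ ≥ 3).
The coloring below uses 3 colors, so χ(G) = 3.
A valid 3-coloring: color 1: [3, 4, 5, 7, 13]; color 2: [2, 6, 8, 9, 11]; color 3: [10, 12].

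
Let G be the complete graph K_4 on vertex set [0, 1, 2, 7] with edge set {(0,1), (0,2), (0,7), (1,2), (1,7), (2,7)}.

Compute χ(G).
χ(G) = 4

Clique number ω(G) = 4 (lower bound: χ ≥ ω).
The clique on [0, 1, 2, 7] has size 4, forcing χ ≥ 4, and the coloring below uses 4 colors, so χ(G) = 4.
A valid 4-coloring: color 1: [1]; color 2: [2]; color 3: [0]; color 4: [7].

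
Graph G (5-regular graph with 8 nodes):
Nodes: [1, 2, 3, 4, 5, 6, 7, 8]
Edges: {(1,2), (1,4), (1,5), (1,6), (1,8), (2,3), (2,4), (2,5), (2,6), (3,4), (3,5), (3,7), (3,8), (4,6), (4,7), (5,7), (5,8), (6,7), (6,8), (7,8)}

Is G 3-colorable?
The clique on vertices [1, 2, 4, 6] has size 4 > 3, so it alone needs 4 colors.

No, G is not 3-colorable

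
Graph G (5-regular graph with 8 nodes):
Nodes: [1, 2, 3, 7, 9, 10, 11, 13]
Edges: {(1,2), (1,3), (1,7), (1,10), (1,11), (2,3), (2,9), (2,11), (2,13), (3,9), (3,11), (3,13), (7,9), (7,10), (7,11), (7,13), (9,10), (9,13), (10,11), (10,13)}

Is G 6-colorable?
A valid 6-coloring: color 1: [11, 13]; color 2: [3, 10]; color 3: [2, 7]; color 4: [1, 9].
(χ(G) = 4 ≤ 6.)

Yes, G is 6-colorable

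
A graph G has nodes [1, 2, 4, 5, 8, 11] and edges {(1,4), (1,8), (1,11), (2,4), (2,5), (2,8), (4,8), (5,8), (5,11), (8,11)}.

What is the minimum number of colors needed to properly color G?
Clique number ω(G) = 3 (lower bound: χ ≥ ω).
Odd cycle [4, 1, 11, 5, 2] needs 3 colors (χ ≥ 3).
Vertex 8 is adjacent to every vertex of [1, 2, 4, 5, 11], which already need 3 colors among themselves, so 8 needs a new color (χ ≥ 4).
The coloring below uses 4 colors, so χ(G) = 4.
A valid 4-coloring: color 1: [8]; color 2: [4, 5]; color 3: [1, 2]; color 4: [11].

χ(G) = 4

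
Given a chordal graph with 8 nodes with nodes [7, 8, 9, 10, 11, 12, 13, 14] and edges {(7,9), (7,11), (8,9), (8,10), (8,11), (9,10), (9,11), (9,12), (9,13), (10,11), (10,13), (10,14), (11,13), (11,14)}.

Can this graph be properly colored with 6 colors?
A valid 6-coloring: color 1: [9, 14]; color 2: [11, 12]; color 3: [7, 10]; color 4: [8, 13].
(χ(G) = 4 ≤ 6.)

Yes, G is 6-colorable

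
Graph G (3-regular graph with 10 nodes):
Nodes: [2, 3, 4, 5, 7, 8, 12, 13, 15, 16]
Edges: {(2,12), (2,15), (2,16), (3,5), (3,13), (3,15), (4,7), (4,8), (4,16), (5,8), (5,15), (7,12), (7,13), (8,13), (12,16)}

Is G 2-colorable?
The clique on vertices [2, 12, 16] has size 3 > 2, so it alone needs 3 colors.

No, G is not 2-colorable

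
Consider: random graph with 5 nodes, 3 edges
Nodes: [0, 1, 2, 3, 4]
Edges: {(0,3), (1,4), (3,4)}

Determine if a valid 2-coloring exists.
Yes, G is 2-colorable

A valid 2-coloring: color 1: [1, 2, 3]; color 2: [0, 4].
(χ(G) = 2 ≤ 2.)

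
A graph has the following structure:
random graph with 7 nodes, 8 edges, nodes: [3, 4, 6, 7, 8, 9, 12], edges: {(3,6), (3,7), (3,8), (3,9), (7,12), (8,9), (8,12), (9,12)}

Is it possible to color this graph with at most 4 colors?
Yes, G is 4-colorable

A valid 4-coloring: color 1: [3, 4, 12]; color 2: [6, 7, 9]; color 3: [8].
(χ(G) = 3 ≤ 4.)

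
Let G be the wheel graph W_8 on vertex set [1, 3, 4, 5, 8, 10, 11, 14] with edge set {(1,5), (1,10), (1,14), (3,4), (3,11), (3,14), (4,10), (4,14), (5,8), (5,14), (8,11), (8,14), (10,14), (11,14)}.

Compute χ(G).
χ(G) = 4

Clique number ω(G) = 3 (lower bound: χ ≥ ω).
Odd cycle [10, 1, 5, 8, 11, 3, 4] needs 3 colors (χ ≥ 3).
Vertex 14 is adjacent to every vertex of [1, 3, 4, 5, 8, 10, 11], which already need 3 colors among themselves, so 14 needs a new color (χ ≥ 4).
The coloring below uses 4 colors, so χ(G) = 4.
A valid 4-coloring: color 1: [14]; color 2: [3, 5, 10]; color 3: [1, 4, 8]; color 4: [11].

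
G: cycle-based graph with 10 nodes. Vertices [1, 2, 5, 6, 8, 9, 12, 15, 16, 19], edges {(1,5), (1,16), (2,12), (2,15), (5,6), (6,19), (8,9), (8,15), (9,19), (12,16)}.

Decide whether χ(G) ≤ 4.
Yes, G is 4-colorable

A valid 4-coloring: color 1: [2, 5, 8, 16, 19]; color 2: [1, 6, 9, 12, 15].
(χ(G) = 2 ≤ 4.)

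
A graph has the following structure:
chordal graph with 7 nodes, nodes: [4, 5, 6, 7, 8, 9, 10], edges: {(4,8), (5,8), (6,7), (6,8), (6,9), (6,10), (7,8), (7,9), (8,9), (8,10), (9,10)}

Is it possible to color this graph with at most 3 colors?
No, G is not 3-colorable

The clique on vertices [6, 8, 9, 10] has size 4 > 3, so it alone needs 4 colors.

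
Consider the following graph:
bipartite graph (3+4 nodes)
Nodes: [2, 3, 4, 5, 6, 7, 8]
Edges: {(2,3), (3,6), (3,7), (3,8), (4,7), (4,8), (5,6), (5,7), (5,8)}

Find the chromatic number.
Clique number ω(G) = 2 (lower bound: χ ≥ ω).
The graph is bipartite (no odd cycle), so 2 colors suffice: χ(G) = 2.
A valid 2-coloring: color 1: [3, 4, 5]; color 2: [2, 6, 7, 8].

χ(G) = 2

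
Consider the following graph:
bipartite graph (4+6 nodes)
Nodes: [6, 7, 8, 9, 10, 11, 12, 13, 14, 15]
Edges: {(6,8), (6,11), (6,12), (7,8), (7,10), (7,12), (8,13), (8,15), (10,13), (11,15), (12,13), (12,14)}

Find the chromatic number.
Clique number ω(G) = 2 (lower bound: χ ≥ ω).
The graph is bipartite (no odd cycle), so 2 colors suffice: χ(G) = 2.
A valid 2-coloring: color 1: [8, 9, 10, 11, 12]; color 2: [6, 7, 13, 14, 15].

χ(G) = 2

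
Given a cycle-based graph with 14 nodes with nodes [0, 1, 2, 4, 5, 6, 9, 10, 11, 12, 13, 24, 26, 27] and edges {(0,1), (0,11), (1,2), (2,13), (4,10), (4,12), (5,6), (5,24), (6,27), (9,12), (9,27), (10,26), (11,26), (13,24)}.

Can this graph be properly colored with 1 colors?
Edge (0,1) forces its endpoints to differ, so 1 color is not enough.

No, G is not 1-colorable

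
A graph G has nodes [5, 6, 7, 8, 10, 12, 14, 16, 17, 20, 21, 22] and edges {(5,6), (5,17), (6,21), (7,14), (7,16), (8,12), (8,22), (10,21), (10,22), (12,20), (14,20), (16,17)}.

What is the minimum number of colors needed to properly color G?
χ(G) = 2

Clique number ω(G) = 2 (lower bound: χ ≥ ω).
The graph is bipartite (no odd cycle), so 2 colors suffice: χ(G) = 2.
A valid 2-coloring: color 1: [6, 7, 8, 10, 17, 20]; color 2: [5, 12, 14, 16, 21, 22].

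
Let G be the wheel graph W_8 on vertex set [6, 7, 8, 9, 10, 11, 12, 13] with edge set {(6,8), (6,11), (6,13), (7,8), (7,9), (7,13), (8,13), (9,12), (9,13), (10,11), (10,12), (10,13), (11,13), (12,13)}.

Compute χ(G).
Clique number ω(G) = 3 (lower bound: χ ≥ ω).
Odd cycle [8, 6, 11, 10, 12, 9, 7] needs 3 colors (χ ≥ 3).
Vertex 13 is adjacent to every vertex of [6, 7, 8, 9, 10, 11, 12], which already need 3 colors among themselves, so 13 needs a new color (χ ≥ 4).
The coloring below uses 4 colors, so χ(G) = 4.
A valid 4-coloring: color 1: [13]; color 2: [8, 9, 11]; color 3: [6, 7, 10]; color 4: [12].

χ(G) = 4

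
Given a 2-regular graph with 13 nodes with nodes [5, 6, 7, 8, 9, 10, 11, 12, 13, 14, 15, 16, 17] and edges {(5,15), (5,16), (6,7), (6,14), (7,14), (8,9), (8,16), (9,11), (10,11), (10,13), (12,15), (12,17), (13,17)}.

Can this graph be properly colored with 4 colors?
Yes, G is 4-colorable

A valid 4-coloring: color 1: [5, 7, 8, 11, 12, 13]; color 2: [9, 10, 14, 15, 16, 17]; color 3: [6].
(χ(G) = 3 ≤ 4.)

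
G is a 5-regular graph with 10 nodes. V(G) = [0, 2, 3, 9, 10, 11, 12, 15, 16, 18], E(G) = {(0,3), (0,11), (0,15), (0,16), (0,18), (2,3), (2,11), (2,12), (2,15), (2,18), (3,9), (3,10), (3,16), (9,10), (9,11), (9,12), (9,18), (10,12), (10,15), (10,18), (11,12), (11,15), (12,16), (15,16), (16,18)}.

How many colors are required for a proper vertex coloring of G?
χ(G) = 3

Clique number ω(G) = 3 (lower bound: χ ≥ ω).
The clique on [0, 16, 18] has size 3, forcing χ ≥ 3, and the coloring below uses 3 colors, so χ(G) = 3.
A valid 3-coloring: color 1: [10, 11, 16]; color 2: [3, 12, 15, 18]; color 3: [0, 2, 9].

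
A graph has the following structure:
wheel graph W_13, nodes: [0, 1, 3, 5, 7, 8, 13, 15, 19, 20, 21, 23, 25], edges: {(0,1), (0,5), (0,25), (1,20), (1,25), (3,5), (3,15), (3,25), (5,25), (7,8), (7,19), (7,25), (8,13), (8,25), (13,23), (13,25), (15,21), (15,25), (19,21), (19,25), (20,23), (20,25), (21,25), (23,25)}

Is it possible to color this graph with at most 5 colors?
Yes, G is 5-colorable

A valid 5-coloring: color 1: [25]; color 2: [0, 3, 7, 13, 20, 21]; color 3: [1, 5, 8, 15, 19, 23].
(χ(G) = 3 ≤ 5.)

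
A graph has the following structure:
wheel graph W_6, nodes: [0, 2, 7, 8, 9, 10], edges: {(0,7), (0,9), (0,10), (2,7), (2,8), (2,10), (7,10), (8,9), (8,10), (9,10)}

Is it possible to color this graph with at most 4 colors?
A valid 4-coloring: color 1: [10]; color 2: [0, 8]; color 3: [7, 9]; color 4: [2].
(χ(G) = 4 ≤ 4.)

Yes, G is 4-colorable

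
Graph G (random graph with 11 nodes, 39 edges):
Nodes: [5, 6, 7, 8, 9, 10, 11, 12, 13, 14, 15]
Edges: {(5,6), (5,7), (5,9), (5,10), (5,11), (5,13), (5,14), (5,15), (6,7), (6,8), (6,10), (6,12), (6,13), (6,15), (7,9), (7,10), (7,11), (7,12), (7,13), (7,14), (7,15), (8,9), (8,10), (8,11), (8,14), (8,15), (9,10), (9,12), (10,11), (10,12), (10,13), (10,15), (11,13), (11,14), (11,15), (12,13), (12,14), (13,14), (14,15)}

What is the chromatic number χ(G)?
Clique number ω(G) = 5 (lower bound: χ ≥ ω).
The clique on [6, 7, 10, 12, 13] has size 5, forcing χ ≥ 5, and the coloring below uses 5 colors, so χ(G) = 5.
A valid 5-coloring: color 1: [10, 14]; color 2: [7, 8]; color 3: [5, 12]; color 4: [6, 9, 11]; color 5: [13, 15].

χ(G) = 5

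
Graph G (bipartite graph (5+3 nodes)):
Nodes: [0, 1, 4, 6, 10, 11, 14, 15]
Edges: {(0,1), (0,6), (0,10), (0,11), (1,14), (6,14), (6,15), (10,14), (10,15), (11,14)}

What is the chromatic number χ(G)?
χ(G) = 2

Clique number ω(G) = 2 (lower bound: χ ≥ ω).
The graph is bipartite (no odd cycle), so 2 colors suffice: χ(G) = 2.
A valid 2-coloring: color 1: [0, 4, 14, 15]; color 2: [1, 6, 10, 11].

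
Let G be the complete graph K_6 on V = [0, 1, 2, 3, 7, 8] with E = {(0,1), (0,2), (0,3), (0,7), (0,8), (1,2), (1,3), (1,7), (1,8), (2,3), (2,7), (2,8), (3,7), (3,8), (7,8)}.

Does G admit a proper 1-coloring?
No, G is not 1-colorable

The clique on vertices [0, 1, 2, 3, 7, 8] has size 6 > 1, so it alone needs 6 colors.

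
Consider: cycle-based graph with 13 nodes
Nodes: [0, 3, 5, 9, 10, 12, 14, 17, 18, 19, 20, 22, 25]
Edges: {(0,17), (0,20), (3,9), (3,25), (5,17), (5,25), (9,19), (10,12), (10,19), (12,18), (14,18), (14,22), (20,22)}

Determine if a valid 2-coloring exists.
No, G is not 2-colorable

Odd cycle [20, 0, 17, 5, 25, 3, 9, 19, 10, 12, 18, 14, 22] needs 3 colors (χ ≥ 3).
Hence χ(G) ≥ 3 > 2, so no proper 2-coloring exists.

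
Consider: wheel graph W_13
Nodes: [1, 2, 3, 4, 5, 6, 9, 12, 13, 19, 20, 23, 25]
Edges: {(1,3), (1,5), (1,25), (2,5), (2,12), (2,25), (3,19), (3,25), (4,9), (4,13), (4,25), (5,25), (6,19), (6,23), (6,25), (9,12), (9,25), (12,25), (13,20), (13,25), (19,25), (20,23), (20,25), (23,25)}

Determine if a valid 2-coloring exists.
The clique on vertices [1, 3, 25] has size 3 > 2, so it alone needs 3 colors.

No, G is not 2-colorable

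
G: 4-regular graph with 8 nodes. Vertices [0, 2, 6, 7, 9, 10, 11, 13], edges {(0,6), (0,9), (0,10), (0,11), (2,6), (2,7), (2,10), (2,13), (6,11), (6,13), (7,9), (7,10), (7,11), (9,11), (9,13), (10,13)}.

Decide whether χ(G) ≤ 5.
Yes, G is 5-colorable

A valid 5-coloring: color 1: [2, 11]; color 2: [0, 7, 13]; color 3: [6, 9, 10].
(χ(G) = 3 ≤ 5.)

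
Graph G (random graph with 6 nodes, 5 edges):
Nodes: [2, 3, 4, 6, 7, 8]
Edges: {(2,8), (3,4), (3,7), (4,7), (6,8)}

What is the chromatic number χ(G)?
Clique number ω(G) = 3 (lower bound: χ ≥ ω).
The clique on [3, 4, 7] has size 3, forcing χ ≥ 3, and the coloring below uses 3 colors, so χ(G) = 3.
A valid 3-coloring: color 1: [7, 8]; color 2: [2, 4, 6]; color 3: [3].

χ(G) = 3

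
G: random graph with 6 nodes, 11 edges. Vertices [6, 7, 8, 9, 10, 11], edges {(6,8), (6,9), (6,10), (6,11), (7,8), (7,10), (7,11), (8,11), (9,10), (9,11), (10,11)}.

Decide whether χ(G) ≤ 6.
A valid 6-coloring: color 1: [11]; color 2: [8, 10]; color 3: [6, 7]; color 4: [9].
(χ(G) = 4 ≤ 6.)

Yes, G is 6-colorable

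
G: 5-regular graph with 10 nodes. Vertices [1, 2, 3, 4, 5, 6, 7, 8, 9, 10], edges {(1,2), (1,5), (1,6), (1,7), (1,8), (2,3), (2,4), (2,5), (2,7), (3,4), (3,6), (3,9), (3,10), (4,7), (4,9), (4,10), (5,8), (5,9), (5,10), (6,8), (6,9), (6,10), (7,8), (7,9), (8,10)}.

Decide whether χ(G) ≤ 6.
Yes, G is 6-colorable

A valid 6-coloring: color 1: [1, 3]; color 2: [2, 8, 9]; color 3: [4, 5, 6]; color 4: [7, 10].
(χ(G) = 4 ≤ 6.)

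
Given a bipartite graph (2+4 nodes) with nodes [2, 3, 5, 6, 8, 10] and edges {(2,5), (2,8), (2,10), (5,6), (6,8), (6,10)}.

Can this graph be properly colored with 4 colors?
A valid 4-coloring: color 1: [2, 3, 6]; color 2: [5, 8, 10].
(χ(G) = 2 ≤ 4.)

Yes, G is 4-colorable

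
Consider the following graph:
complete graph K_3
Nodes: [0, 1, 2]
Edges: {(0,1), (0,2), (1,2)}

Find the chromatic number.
χ(G) = 3

Clique number ω(G) = 3 (lower bound: χ ≥ ω).
The clique on [0, 1, 2] has size 3, forcing χ ≥ 3, and the coloring below uses 3 colors, so χ(G) = 3.
A valid 3-coloring: color 1: [2]; color 2: [1]; color 3: [0].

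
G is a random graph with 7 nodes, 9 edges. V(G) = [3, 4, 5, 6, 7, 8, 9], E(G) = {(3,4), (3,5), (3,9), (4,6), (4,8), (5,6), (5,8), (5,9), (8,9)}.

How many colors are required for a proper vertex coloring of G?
Clique number ω(G) = 3 (lower bound: χ ≥ ω).
The clique on [5, 8, 9] has size 3, forcing χ ≥ 3, and the coloring below uses 3 colors, so χ(G) = 3.
A valid 3-coloring: color 1: [4, 5, 7]; color 2: [6, 9]; color 3: [3, 8].

χ(G) = 3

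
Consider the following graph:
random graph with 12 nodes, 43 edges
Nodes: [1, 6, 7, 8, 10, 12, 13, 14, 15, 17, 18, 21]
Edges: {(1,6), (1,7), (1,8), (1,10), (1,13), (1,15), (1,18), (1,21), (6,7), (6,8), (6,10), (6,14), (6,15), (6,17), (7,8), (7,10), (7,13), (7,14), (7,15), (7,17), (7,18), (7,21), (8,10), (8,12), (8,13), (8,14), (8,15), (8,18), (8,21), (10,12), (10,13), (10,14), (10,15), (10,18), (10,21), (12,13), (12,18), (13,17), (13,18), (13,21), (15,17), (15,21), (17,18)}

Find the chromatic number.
Clique number ω(G) = 6 (lower bound: χ ≥ ω).
The clique on [1, 7, 8, 10, 13, 18] has size 6, forcing χ ≥ 6, and the coloring below uses 6 colors, so χ(G) = 6.
A valid 6-coloring: color 1: [8, 17]; color 2: [10]; color 3: [7, 12]; color 4: [13, 14, 15]; color 5: [1]; color 6: [6, 18, 21].

χ(G) = 6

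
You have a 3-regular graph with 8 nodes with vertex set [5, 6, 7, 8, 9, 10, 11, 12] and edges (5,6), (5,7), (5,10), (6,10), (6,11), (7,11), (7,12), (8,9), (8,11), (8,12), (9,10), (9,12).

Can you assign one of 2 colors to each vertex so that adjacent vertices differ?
No, G is not 2-colorable

The clique on vertices [5, 6, 10] has size 3 > 2, so it alone needs 3 colors.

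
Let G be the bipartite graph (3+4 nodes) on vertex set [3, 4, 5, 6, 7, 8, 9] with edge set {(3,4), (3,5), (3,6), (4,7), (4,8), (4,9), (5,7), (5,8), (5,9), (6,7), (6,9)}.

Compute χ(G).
χ(G) = 2

Clique number ω(G) = 2 (lower bound: χ ≥ ω).
The graph is bipartite (no odd cycle), so 2 colors suffice: χ(G) = 2.
A valid 2-coloring: color 1: [4, 5, 6]; color 2: [3, 7, 8, 9].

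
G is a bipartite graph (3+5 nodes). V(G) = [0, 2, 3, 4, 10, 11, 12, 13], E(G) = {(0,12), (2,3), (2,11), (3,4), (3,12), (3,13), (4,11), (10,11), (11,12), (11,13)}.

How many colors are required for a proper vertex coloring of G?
χ(G) = 2

Clique number ω(G) = 2 (lower bound: χ ≥ ω).
The graph is bipartite (no odd cycle), so 2 colors suffice: χ(G) = 2.
A valid 2-coloring: color 1: [0, 3, 11]; color 2: [2, 4, 10, 12, 13].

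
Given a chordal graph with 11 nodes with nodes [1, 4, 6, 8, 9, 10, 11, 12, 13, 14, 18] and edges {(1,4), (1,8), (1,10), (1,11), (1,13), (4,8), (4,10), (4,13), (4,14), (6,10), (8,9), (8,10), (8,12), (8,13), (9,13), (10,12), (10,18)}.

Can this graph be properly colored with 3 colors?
No, G is not 3-colorable

The clique on vertices [1, 4, 8, 10] has size 4 > 3, so it alone needs 4 colors.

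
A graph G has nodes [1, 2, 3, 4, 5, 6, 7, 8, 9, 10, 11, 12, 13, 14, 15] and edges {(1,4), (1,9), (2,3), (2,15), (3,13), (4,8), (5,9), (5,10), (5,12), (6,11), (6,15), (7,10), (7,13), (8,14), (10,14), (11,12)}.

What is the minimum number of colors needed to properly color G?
Clique number ω(G) = 2 (lower bound: χ ≥ ω).
Odd cycle [1, 9, 5, 10, 14, 8, 4] needs 3 colors (χ ≥ 3).
The coloring below uses 3 colors, so χ(G) = 3.
A valid 3-coloring: color 1: [1, 3, 5, 7, 8, 11, 15]; color 2: [2, 4, 6, 9, 10, 12, 13]; color 3: [14].

χ(G) = 3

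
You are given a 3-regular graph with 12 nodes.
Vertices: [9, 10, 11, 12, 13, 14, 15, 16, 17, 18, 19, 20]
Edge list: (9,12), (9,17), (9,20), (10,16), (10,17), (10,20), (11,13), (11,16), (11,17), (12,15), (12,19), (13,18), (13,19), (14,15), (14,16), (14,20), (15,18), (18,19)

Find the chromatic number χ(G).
Clique number ω(G) = 3 (lower bound: χ ≥ ω).
The clique on [13, 18, 19] has size 3, forcing χ ≥ 3, and the coloring below uses 3 colors, so χ(G) = 3.
A valid 3-coloring: color 1: [13, 15, 16, 17, 20]; color 2: [10, 11, 12, 14, 18]; color 3: [9, 19].

χ(G) = 3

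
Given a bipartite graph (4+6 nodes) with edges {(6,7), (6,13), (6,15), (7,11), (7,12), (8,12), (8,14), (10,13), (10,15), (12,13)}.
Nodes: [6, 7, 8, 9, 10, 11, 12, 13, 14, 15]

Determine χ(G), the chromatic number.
χ(G) = 2

Clique number ω(G) = 2 (lower bound: χ ≥ ω).
The graph is bipartite (no odd cycle), so 2 colors suffice: χ(G) = 2.
A valid 2-coloring: color 1: [7, 8, 9, 13, 15]; color 2: [6, 10, 11, 12, 14].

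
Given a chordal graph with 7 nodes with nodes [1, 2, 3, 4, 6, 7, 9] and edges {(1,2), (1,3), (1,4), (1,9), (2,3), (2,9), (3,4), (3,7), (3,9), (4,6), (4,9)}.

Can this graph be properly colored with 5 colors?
Yes, G is 5-colorable

A valid 5-coloring: color 1: [3, 6]; color 2: [1, 7]; color 3: [9]; color 4: [2, 4].
(χ(G) = 4 ≤ 5.)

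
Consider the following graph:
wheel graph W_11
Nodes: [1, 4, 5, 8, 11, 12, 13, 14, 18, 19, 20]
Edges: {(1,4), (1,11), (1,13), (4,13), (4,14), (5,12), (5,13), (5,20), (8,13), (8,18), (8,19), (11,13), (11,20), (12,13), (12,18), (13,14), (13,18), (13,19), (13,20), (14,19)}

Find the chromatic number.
χ(G) = 3

Clique number ω(G) = 3 (lower bound: χ ≥ ω).
The clique on [1, 11, 13] has size 3, forcing χ ≥ 3, and the coloring below uses 3 colors, so χ(G) = 3.
A valid 3-coloring: color 1: [13]; color 2: [1, 8, 12, 14, 20]; color 3: [4, 5, 11, 18, 19].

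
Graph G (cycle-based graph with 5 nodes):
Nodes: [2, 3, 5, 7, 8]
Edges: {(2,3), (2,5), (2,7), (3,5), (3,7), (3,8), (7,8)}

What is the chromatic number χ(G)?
χ(G) = 3

Clique number ω(G) = 3 (lower bound: χ ≥ ω).
The clique on [3, 7, 8] has size 3, forcing χ ≥ 3, and the coloring below uses 3 colors, so χ(G) = 3.
A valid 3-coloring: color 1: [3]; color 2: [2, 8]; color 3: [5, 7].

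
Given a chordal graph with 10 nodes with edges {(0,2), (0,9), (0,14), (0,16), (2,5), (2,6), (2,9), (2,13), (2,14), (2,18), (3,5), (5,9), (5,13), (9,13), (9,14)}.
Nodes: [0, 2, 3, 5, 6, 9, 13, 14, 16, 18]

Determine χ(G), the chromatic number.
Clique number ω(G) = 4 (lower bound: χ ≥ ω).
The clique on [0, 2, 9, 14] has size 4, forcing χ ≥ 4, and the coloring below uses 4 colors, so χ(G) = 4.
A valid 4-coloring: color 1: [2, 3, 16]; color 2: [6, 9, 18]; color 3: [0, 5]; color 4: [13, 14].

χ(G) = 4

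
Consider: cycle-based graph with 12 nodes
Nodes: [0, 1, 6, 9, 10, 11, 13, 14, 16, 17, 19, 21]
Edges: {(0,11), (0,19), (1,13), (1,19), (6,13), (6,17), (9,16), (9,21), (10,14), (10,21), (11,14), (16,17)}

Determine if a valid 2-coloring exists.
A valid 2-coloring: color 1: [9, 10, 11, 13, 17, 19]; color 2: [0, 1, 6, 14, 16, 21].
(χ(G) = 2 ≤ 2.)

Yes, G is 2-colorable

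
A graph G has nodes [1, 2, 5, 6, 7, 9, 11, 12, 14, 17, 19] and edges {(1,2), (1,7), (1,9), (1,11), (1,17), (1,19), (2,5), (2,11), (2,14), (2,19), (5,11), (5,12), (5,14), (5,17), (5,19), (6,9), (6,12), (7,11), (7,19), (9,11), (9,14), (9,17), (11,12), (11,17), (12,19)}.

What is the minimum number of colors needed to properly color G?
χ(G) = 4

Clique number ω(G) = 4 (lower bound: χ ≥ ω).
The clique on [1, 9, 11, 17] has size 4, forcing χ ≥ 4, and the coloring below uses 4 colors, so χ(G) = 4.
A valid 4-coloring: color 1: [6, 11, 14, 19]; color 2: [1, 5]; color 3: [2, 7, 9, 12]; color 4: [17].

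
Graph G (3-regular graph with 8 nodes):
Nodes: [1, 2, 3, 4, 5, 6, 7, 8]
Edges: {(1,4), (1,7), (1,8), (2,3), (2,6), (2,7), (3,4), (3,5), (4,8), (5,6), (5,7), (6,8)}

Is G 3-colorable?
A valid 3-coloring: color 1: [2, 5, 8]; color 2: [4, 6, 7]; color 3: [1, 3].
(χ(G) = 3 ≤ 3.)

Yes, G is 3-colorable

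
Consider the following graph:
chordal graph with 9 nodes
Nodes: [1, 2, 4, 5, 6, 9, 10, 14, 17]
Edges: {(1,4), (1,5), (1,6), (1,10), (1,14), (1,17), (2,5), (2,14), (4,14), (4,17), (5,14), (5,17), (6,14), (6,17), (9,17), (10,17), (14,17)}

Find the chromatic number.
χ(G) = 4

Clique number ω(G) = 4 (lower bound: χ ≥ ω).
The clique on [1, 4, 14, 17] has size 4, forcing χ ≥ 4, and the coloring below uses 4 colors, so χ(G) = 4.
A valid 4-coloring: color 1: [2, 17]; color 2: [9, 10, 14]; color 3: [1]; color 4: [4, 5, 6].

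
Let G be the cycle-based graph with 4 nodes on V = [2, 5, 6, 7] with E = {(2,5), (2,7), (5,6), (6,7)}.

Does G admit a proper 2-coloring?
Yes, G is 2-colorable

A valid 2-coloring: color 1: [2, 6]; color 2: [5, 7].
(χ(G) = 2 ≤ 2.)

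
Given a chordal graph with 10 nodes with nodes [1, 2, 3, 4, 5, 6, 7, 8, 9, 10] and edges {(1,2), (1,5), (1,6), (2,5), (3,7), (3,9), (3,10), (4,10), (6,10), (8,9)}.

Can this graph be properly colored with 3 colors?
A valid 3-coloring: color 1: [3, 4, 5, 6, 8]; color 2: [1, 7, 9, 10]; color 3: [2].
(χ(G) = 3 ≤ 3.)

Yes, G is 3-colorable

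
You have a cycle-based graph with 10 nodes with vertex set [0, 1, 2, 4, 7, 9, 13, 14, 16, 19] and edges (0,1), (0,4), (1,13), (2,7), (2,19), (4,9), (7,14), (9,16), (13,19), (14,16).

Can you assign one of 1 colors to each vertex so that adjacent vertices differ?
No, G is not 1-colorable

Edge (0,1) forces its endpoints to differ, so 1 color is not enough.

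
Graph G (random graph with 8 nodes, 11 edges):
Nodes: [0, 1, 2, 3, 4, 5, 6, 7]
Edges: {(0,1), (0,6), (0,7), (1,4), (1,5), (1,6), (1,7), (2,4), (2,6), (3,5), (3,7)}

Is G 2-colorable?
The clique on vertices [0, 1, 6] has size 3 > 2, so it alone needs 3 colors.

No, G is not 2-colorable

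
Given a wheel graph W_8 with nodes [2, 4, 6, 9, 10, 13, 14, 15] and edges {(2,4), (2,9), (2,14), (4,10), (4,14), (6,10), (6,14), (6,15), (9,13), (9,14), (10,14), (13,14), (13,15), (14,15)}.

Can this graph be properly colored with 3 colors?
No, G is not 3-colorable

Odd cycle [9, 13, 15, 6, 10, 4, 2] needs 3 colors (χ ≥ 3).
Vertex 14 is adjacent to every vertex of [2, 4, 6, 9, 10, 13, 15], which already need 3 colors among themselves, so 14 needs a new color (χ ≥ 4).
Hence χ(G) ≥ 4 > 3, so no proper 3-coloring exists.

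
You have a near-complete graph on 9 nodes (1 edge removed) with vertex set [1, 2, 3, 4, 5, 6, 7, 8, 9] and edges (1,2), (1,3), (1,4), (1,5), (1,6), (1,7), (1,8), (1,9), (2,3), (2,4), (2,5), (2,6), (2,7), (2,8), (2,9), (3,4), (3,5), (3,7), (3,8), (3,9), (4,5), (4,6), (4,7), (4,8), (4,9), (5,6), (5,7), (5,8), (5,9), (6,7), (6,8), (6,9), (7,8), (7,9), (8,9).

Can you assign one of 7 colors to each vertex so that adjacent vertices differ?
The clique on vertices [1, 2, 3, 4, 5, 7, 8, 9] has size 8 > 7, so it alone needs 8 colors.

No, G is not 7-colorable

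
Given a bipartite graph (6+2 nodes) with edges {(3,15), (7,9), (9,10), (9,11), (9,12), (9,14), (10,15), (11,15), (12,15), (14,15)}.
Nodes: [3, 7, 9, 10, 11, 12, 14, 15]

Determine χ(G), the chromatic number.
Clique number ω(G) = 2 (lower bound: χ ≥ ω).
The graph is bipartite (no odd cycle), so 2 colors suffice: χ(G) = 2.
A valid 2-coloring: color 1: [9, 15]; color 2: [3, 7, 10, 11, 12, 14].

χ(G) = 2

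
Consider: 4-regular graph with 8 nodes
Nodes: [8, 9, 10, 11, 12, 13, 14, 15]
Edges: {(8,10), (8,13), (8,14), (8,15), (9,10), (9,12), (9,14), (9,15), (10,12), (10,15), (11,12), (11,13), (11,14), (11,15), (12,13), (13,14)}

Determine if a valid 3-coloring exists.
A valid 3-coloring: color 1: [8, 9, 11]; color 2: [12, 14, 15]; color 3: [10, 13].
(χ(G) = 3 ≤ 3.)

Yes, G is 3-colorable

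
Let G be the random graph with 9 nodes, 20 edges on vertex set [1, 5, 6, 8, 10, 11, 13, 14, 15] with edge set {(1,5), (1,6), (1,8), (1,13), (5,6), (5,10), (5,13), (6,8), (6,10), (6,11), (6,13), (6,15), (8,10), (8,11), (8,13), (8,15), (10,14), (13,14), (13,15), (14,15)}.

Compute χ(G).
Clique number ω(G) = 4 (lower bound: χ ≥ ω).
The clique on [1, 6, 8, 13] has size 4, forcing χ ≥ 4, and the coloring below uses 4 colors, so χ(G) = 4.
A valid 4-coloring: color 1: [6, 14]; color 2: [10, 11, 13]; color 3: [5, 8]; color 4: [1, 15].

χ(G) = 4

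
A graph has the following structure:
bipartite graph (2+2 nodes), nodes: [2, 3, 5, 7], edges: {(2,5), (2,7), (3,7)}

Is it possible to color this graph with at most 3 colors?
A valid 3-coloring: color 1: [2, 3]; color 2: [5, 7].
(χ(G) = 2 ≤ 3.)

Yes, G is 3-colorable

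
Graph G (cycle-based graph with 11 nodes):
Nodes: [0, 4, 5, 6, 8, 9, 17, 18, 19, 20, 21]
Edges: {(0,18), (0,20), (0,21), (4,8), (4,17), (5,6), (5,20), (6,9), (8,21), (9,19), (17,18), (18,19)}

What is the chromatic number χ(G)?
χ(G) = 3

Clique number ω(G) = 2 (lower bound: χ ≥ ω).
Odd cycle [20, 5, 6, 9, 19, 18, 0] needs 3 colors (χ ≥ 3).
The coloring below uses 3 colors, so χ(G) = 3.
A valid 3-coloring: color 1: [0, 5, 8, 9, 17]; color 2: [4, 6, 18, 20, 21]; color 3: [19].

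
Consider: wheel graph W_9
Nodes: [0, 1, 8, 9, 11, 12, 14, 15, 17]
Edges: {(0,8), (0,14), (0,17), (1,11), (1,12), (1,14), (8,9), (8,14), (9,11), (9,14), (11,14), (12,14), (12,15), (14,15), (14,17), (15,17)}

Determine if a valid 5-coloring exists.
A valid 5-coloring: color 1: [14]; color 2: [8, 11, 12, 17]; color 3: [0, 1, 9, 15].
(χ(G) = 3 ≤ 5.)

Yes, G is 5-colorable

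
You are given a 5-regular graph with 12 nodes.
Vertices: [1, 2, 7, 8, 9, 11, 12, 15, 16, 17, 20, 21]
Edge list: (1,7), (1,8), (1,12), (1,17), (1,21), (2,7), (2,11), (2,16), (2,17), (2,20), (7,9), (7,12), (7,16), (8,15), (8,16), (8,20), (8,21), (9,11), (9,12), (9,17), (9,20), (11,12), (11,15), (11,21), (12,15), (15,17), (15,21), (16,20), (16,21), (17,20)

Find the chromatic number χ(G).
Clique number ω(G) = 3 (lower bound: χ ≥ ω).
Suppose a proper 3-coloring c exists. The clique [1, 7, 12] takes 3 distinct colors; by symmetry let c(1) = 1, c(7) = 2, c(12) = 3.
- Vertex 9: neighbors [7, 12] already have colors [2, 3] ⇒ c(9) = 1.
- Vertex 11: neighbors [9, 12] already have colors [1, 3] ⇒ c(11) = 2.
- Vertex 15: neighbors [11, 12] already have colors [2, 3] ⇒ c(15) = 1.
- Vertex 21: neighbors [1, 11] already have colors [1, 2] ⇒ c(21) = 3.
- Vertex 16: neighbors [7, 21] already have colors [2, 3] ⇒ c(16) = 1.
- Vertex 2: neighbors [16, 7] already have colors [1, 2] ⇒ c(2) = 3.
- Vertex 20: neighbors [9, 2] already have colors [1, 3] ⇒ c(20) = 2.
- Vertex 8: neighbors [1, 20, 21] already have colors [1, 2, 3] — all 3 colors blocked. Contradiction.
The forced assignments end in a contradiction, so G has no proper 3-coloring (χ ≥ 4).
The coloring below uses 4 colors, so χ(G) = 4.
A valid 4-coloring: color 1: [1, 9, 15, 16]; color 2: [7, 20, 21]; color 3: [2, 8, 12]; color 4: [11, 17].

χ(G) = 4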